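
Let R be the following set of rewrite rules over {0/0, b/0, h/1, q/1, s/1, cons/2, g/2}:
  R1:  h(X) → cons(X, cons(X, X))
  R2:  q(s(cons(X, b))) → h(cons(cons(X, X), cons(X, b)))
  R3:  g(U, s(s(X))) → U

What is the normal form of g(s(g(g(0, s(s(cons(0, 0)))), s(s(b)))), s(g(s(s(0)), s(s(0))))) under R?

1. g(s(g(g(0, s(s(cons(0, 0)))), s(s(b)))), s(g(s(s(0)), s(s(0)))))  →  g(s(g(0, s(s(cons(0, 0))))), s(g(s(s(0)), s(s(0)))))   [R3 at 1.1]
2. g(s(g(0, s(s(cons(0, 0))))), s(g(s(s(0)), s(s(0)))))  →  g(s(0), s(g(s(s(0)), s(s(0)))))   [R3 at 1.1]
3. g(s(0), s(g(s(s(0)), s(s(0)))))  →  g(s(0), s(s(s(0))))   [R3 at 2.1]
4. g(s(0), s(s(s(0))))  →  s(0)   [R3 at ε]

s(0)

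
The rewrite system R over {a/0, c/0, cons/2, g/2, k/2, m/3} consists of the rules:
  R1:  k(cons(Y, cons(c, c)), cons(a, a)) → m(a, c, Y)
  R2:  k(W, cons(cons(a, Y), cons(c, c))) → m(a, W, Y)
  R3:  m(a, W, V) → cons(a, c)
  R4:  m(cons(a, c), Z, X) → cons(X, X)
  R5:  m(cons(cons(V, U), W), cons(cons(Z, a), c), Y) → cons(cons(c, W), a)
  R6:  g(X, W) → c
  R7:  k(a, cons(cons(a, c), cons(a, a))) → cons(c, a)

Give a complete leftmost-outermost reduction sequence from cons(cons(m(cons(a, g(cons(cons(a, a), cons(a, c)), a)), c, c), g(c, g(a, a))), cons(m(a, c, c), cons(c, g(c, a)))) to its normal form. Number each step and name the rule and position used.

1. cons(cons(m(cons(a, g(cons(cons(a, a), cons(a, c)), a)), c, c), g(c, g(a, a))), cons(m(a, c, c), cons(c, g(c, a))))  →  cons(cons(m(cons(a, c), c, c), g(c, g(a, a))), cons(m(a, c, c), cons(c, g(c, a))))   [R6 at 1.1.1.2]
2. cons(cons(m(cons(a, c), c, c), g(c, g(a, a))), cons(m(a, c, c), cons(c, g(c, a))))  →  cons(cons(cons(c, c), g(c, g(a, a))), cons(m(a, c, c), cons(c, g(c, a))))   [R4 at 1.1]
3. cons(cons(cons(c, c), g(c, g(a, a))), cons(m(a, c, c), cons(c, g(c, a))))  →  cons(cons(cons(c, c), c), cons(m(a, c, c), cons(c, g(c, a))))   [R6 at 1.2]
4. cons(cons(cons(c, c), c), cons(m(a, c, c), cons(c, g(c, a))))  →  cons(cons(cons(c, c), c), cons(cons(a, c), cons(c, g(c, a))))   [R3 at 2.1]
5. cons(cons(cons(c, c), c), cons(cons(a, c), cons(c, g(c, a))))  →  cons(cons(cons(c, c), c), cons(cons(a, c), cons(c, c)))   [R6 at 2.2.2]

cons(cons(cons(c, c), c), cons(cons(a, c), cons(c, c)))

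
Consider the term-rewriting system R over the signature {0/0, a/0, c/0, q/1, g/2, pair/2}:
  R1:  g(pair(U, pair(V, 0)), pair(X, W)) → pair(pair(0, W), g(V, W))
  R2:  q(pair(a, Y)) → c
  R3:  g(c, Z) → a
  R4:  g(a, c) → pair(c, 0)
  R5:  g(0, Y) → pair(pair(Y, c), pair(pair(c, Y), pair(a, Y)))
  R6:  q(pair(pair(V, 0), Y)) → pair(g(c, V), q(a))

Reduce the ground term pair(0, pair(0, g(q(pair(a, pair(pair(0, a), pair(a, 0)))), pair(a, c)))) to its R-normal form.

pair(0, pair(0, a))

1. pair(0, pair(0, g(q(pair(a, pair(pair(0, a), pair(a, 0)))), pair(a, c))))  →  pair(0, pair(0, g(c, pair(a, c))))   [R2 at 2.2.1]
2. pair(0, pair(0, g(c, pair(a, c))))  →  pair(0, pair(0, a))   [R3 at 2.2]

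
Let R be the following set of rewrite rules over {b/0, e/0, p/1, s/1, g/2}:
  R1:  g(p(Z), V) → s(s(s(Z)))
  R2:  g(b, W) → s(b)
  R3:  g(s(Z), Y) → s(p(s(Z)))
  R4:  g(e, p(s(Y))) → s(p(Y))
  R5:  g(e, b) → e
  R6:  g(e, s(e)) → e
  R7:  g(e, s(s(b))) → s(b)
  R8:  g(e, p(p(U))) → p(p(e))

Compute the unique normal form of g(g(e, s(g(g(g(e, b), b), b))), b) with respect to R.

1. g(g(e, s(g(g(g(e, b), b), b))), b)  →  g(g(e, s(g(g(e, b), b))), b)   [R5 at 1.2.1.1.1]
2. g(g(e, s(g(g(e, b), b))), b)  →  g(g(e, s(g(e, b))), b)   [R5 at 1.2.1.1]
3. g(g(e, s(g(e, b))), b)  →  g(g(e, s(e)), b)   [R5 at 1.2.1]
4. g(g(e, s(e)), b)  →  g(e, b)   [R6 at 1]
5. g(e, b)  →  e   [R5 at ε]

e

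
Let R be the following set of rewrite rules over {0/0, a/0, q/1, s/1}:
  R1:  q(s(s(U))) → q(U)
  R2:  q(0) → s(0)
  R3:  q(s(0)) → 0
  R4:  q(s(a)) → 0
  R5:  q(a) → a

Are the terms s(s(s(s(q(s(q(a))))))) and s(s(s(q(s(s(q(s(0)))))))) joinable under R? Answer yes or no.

Reduce t₁ = s(s(s(s(q(s(q(a))))))):
1. s(s(s(s(q(s(q(a)))))))  →  s(s(s(s(q(s(a))))))   [R5 at 1.1.1.1.1.1]
2. s(s(s(s(q(s(a))))))  →  s(s(s(s(0))))   [R4 at 1.1.1.1]

Reduce t₂ = s(s(s(q(s(s(q(s(0)))))))):
1. s(s(s(q(s(s(q(s(0))))))))  →  s(s(s(q(q(s(0))))))   [R1 at 1.1.1]
2. s(s(s(q(q(s(0))))))  →  s(s(s(q(0))))   [R3 at 1.1.1.1]
3. s(s(s(q(0))))  →  s(s(s(s(0))))   [R2 at 1.1.1]

yes — NF(t₁) = s(s(s(s(0)))), NF(t₂) = s(s(s(s(0))))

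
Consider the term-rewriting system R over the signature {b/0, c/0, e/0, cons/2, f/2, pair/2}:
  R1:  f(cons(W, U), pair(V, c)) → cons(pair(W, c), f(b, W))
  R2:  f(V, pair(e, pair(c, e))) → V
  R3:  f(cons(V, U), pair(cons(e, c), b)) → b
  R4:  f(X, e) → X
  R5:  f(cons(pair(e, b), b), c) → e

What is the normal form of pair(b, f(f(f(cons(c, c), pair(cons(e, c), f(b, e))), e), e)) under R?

1. pair(b, f(f(f(cons(c, c), pair(cons(e, c), f(b, e))), e), e))  →  pair(b, f(f(cons(c, c), pair(cons(e, c), f(b, e))), e))   [R4 at 2]
2. pair(b, f(f(cons(c, c), pair(cons(e, c), f(b, e))), e))  →  pair(b, f(cons(c, c), pair(cons(e, c), f(b, e))))   [R4 at 2]
3. pair(b, f(cons(c, c), pair(cons(e, c), f(b, e))))  →  pair(b, f(cons(c, c), pair(cons(e, c), b)))   [R4 at 2.2.2]
4. pair(b, f(cons(c, c), pair(cons(e, c), b)))  →  pair(b, b)   [R3 at 2]

pair(b, b)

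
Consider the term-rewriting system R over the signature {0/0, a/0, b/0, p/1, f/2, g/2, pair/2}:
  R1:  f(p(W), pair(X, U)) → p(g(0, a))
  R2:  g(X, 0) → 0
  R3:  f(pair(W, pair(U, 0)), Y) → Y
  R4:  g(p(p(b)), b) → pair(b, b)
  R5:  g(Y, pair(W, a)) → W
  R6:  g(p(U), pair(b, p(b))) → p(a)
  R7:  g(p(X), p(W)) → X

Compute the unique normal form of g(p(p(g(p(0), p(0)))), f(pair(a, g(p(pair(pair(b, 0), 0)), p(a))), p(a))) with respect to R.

p(0)

1. g(p(p(g(p(0), p(0)))), f(pair(a, g(p(pair(pair(b, 0), 0)), p(a))), p(a)))  →  g(p(p(0)), f(pair(a, g(p(pair(pair(b, 0), 0)), p(a))), p(a)))   [R7 at 1.1.1]
2. g(p(p(0)), f(pair(a, g(p(pair(pair(b, 0), 0)), p(a))), p(a)))  →  g(p(p(0)), f(pair(a, pair(pair(b, 0), 0)), p(a)))   [R7 at 2.1.2]
3. g(p(p(0)), f(pair(a, pair(pair(b, 0), 0)), p(a)))  →  g(p(p(0)), p(a))   [R3 at 2]
4. g(p(p(0)), p(a))  →  p(0)   [R7 at ε]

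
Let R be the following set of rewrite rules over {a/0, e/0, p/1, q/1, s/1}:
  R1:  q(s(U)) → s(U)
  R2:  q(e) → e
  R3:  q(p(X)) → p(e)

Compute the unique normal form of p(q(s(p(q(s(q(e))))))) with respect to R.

1. p(q(s(p(q(s(q(e)))))))  →  p(s(p(q(s(q(e))))))   [R1 at 1]
2. p(s(p(q(s(q(e))))))  →  p(s(p(s(q(e)))))   [R1 at 1.1.1]
3. p(s(p(s(q(e)))))  →  p(s(p(s(e))))   [R2 at 1.1.1.1]

p(s(p(s(e))))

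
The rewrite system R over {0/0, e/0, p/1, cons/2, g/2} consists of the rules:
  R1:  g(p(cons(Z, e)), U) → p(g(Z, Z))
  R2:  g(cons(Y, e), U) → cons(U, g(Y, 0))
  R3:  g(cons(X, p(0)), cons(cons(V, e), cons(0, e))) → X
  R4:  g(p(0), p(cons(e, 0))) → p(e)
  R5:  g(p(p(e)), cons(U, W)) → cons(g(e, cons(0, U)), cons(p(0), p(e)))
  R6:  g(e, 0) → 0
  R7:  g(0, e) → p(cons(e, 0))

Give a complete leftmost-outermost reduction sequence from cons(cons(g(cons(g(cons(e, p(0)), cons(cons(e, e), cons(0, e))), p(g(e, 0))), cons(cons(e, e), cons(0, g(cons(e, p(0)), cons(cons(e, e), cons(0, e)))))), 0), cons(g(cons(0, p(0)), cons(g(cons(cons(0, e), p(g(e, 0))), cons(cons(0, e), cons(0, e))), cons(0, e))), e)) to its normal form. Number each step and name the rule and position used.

cons(cons(e, 0), cons(0, e))

1. cons(cons(g(cons(g(cons(e, p(0)), cons(cons(e, e), cons(0, e))), p(g(e, 0))), cons(cons(e, e), cons(0, g(cons(e, p(0)), cons(cons(e, e), cons(0, e)))))), 0), cons(g(cons(0, p(0)), cons(g(cons(cons(0, e), p(g(e, 0))), cons(cons(0, e), cons(0, e))), cons(0, e))), e))  →  cons(cons(g(cons(e, p(g(e, 0))), cons(cons(e, e), cons(0, g(cons(e, p(0)), cons(cons(e, e), cons(0, e)))))), 0), cons(g(cons(0, p(0)), cons(g(cons(cons(0, e), p(g(e, 0))), cons(cons(0, e), cons(0, e))), cons(0, e))), e))   [R3 at 1.1.1.1]
2. cons(cons(g(cons(e, p(g(e, 0))), cons(cons(e, e), cons(0, g(cons(e, p(0)), cons(cons(e, e), cons(0, e)))))), 0), cons(g(cons(0, p(0)), cons(g(cons(cons(0, e), p(g(e, 0))), cons(cons(0, e), cons(0, e))), cons(0, e))), e))  →  cons(cons(g(cons(e, p(0)), cons(cons(e, e), cons(0, g(cons(e, p(0)), cons(cons(e, e), cons(0, e)))))), 0), cons(g(cons(0, p(0)), cons(g(cons(cons(0, e), p(g(e, 0))), cons(cons(0, e), cons(0, e))), cons(0, e))), e))   [R6 at 1.1.1.2.1]
3. cons(cons(g(cons(e, p(0)), cons(cons(e, e), cons(0, g(cons(e, p(0)), cons(cons(e, e), cons(0, e)))))), 0), cons(g(cons(0, p(0)), cons(g(cons(cons(0, e), p(g(e, 0))), cons(cons(0, e), cons(0, e))), cons(0, e))), e))  →  cons(cons(g(cons(e, p(0)), cons(cons(e, e), cons(0, e))), 0), cons(g(cons(0, p(0)), cons(g(cons(cons(0, e), p(g(e, 0))), cons(cons(0, e), cons(0, e))), cons(0, e))), e))   [R3 at 1.1.2.2.2]
4. cons(cons(g(cons(e, p(0)), cons(cons(e, e), cons(0, e))), 0), cons(g(cons(0, p(0)), cons(g(cons(cons(0, e), p(g(e, 0))), cons(cons(0, e), cons(0, e))), cons(0, e))), e))  →  cons(cons(e, 0), cons(g(cons(0, p(0)), cons(g(cons(cons(0, e), p(g(e, 0))), cons(cons(0, e), cons(0, e))), cons(0, e))), e))   [R3 at 1.1]
5. cons(cons(e, 0), cons(g(cons(0, p(0)), cons(g(cons(cons(0, e), p(g(e, 0))), cons(cons(0, e), cons(0, e))), cons(0, e))), e))  →  cons(cons(e, 0), cons(g(cons(0, p(0)), cons(g(cons(cons(0, e), p(0)), cons(cons(0, e), cons(0, e))), cons(0, e))), e))   [R6 at 2.1.2.1.1.2.1]
6. cons(cons(e, 0), cons(g(cons(0, p(0)), cons(g(cons(cons(0, e), p(0)), cons(cons(0, e), cons(0, e))), cons(0, e))), e))  →  cons(cons(e, 0), cons(g(cons(0, p(0)), cons(cons(0, e), cons(0, e))), e))   [R3 at 2.1.2.1]
7. cons(cons(e, 0), cons(g(cons(0, p(0)), cons(cons(0, e), cons(0, e))), e))  →  cons(cons(e, 0), cons(0, e))   [R3 at 2.1]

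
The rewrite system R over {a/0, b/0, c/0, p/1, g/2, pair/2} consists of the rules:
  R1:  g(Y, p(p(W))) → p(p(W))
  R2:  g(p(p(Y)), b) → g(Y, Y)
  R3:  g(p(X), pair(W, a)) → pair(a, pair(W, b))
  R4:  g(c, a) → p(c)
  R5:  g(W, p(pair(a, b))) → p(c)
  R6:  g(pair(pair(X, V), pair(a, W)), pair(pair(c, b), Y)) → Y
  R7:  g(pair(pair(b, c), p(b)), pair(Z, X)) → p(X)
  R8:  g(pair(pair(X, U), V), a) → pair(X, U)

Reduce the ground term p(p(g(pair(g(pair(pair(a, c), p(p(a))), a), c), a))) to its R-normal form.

p(p(pair(a, c)))

1. p(p(g(pair(g(pair(pair(a, c), p(p(a))), a), c), a)))  →  p(p(g(pair(pair(a, c), c), a)))   [R8 at 1.1.1.1]
2. p(p(g(pair(pair(a, c), c), a)))  →  p(p(pair(a, c)))   [R8 at 1.1]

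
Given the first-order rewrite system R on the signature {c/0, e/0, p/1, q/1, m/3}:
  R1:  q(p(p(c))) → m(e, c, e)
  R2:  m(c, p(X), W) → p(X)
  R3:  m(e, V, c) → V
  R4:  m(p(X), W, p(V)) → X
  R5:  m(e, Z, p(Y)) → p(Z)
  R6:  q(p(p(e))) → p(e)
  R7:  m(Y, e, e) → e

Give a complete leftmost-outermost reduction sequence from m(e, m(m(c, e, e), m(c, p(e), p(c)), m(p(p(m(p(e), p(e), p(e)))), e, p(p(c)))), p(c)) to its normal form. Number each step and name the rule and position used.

p(p(p(e)))

1. m(e, m(m(c, e, e), m(c, p(e), p(c)), m(p(p(m(p(e), p(e), p(e)))), e, p(p(c)))), p(c))  →  p(m(m(c, e, e), m(c, p(e), p(c)), m(p(p(m(p(e), p(e), p(e)))), e, p(p(c)))))   [R5 at ε]
2. p(m(m(c, e, e), m(c, p(e), p(c)), m(p(p(m(p(e), p(e), p(e)))), e, p(p(c)))))  →  p(m(e, m(c, p(e), p(c)), m(p(p(m(p(e), p(e), p(e)))), e, p(p(c)))))   [R7 at 1.1]
3. p(m(e, m(c, p(e), p(c)), m(p(p(m(p(e), p(e), p(e)))), e, p(p(c)))))  →  p(m(e, p(e), m(p(p(m(p(e), p(e), p(e)))), e, p(p(c)))))   [R2 at 1.2]
4. p(m(e, p(e), m(p(p(m(p(e), p(e), p(e)))), e, p(p(c)))))  →  p(m(e, p(e), p(m(p(e), p(e), p(e)))))   [R4 at 1.3]
5. p(m(e, p(e), p(m(p(e), p(e), p(e)))))  →  p(p(p(e)))   [R5 at 1]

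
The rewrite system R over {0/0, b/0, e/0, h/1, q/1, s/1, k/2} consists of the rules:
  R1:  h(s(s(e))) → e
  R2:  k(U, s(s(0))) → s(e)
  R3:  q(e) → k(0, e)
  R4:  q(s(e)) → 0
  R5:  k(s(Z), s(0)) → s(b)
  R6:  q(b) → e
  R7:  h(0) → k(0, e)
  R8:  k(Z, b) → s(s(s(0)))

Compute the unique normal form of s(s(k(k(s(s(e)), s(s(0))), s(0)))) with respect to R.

1. s(s(k(k(s(s(e)), s(s(0))), s(0))))  →  s(s(k(s(e), s(0))))   [R2 at 1.1.1]
2. s(s(k(s(e), s(0))))  →  s(s(s(b)))   [R5 at 1.1]

s(s(s(b)))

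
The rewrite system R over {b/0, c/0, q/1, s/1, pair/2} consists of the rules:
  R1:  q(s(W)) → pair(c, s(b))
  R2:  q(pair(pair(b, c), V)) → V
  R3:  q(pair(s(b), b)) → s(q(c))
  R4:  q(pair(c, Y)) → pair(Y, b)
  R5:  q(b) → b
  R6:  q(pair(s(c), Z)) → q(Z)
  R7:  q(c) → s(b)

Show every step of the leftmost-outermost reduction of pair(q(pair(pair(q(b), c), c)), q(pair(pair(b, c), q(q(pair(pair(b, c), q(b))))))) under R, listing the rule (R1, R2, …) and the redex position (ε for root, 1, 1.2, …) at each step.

pair(c, b)

1. pair(q(pair(pair(q(b), c), c)), q(pair(pair(b, c), q(q(pair(pair(b, c), q(b)))))))  →  pair(q(pair(pair(b, c), c)), q(pair(pair(b, c), q(q(pair(pair(b, c), q(b)))))))   [R5 at 1.1.1.1]
2. pair(q(pair(pair(b, c), c)), q(pair(pair(b, c), q(q(pair(pair(b, c), q(b)))))))  →  pair(c, q(pair(pair(b, c), q(q(pair(pair(b, c), q(b)))))))   [R2 at 1]
3. pair(c, q(pair(pair(b, c), q(q(pair(pair(b, c), q(b)))))))  →  pair(c, q(q(pair(pair(b, c), q(b)))))   [R2 at 2]
4. pair(c, q(q(pair(pair(b, c), q(b)))))  →  pair(c, q(q(b)))   [R2 at 2.1]
5. pair(c, q(q(b)))  →  pair(c, q(b))   [R5 at 2.1]
6. pair(c, q(b))  →  pair(c, b)   [R5 at 2]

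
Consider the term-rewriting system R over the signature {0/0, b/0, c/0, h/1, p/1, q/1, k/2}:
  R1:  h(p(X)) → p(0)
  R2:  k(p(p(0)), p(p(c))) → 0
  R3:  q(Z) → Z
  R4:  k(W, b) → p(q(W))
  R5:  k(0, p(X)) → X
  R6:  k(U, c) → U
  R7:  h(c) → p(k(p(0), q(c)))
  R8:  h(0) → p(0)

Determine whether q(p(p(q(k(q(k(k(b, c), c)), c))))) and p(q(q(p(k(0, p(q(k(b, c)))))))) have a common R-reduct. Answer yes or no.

yes — NF(t₁) = p(p(b)), NF(t₂) = p(p(b))

Reduce t₁ = q(p(p(q(k(q(k(k(b, c), c)), c))))):
1. q(p(p(q(k(q(k(k(b, c), c)), c)))))  →  p(p(q(k(q(k(k(b, c), c)), c))))   [R3 at ε]
2. p(p(q(k(q(k(k(b, c), c)), c))))  →  p(p(k(q(k(k(b, c), c)), c)))   [R3 at 1.1]
3. p(p(k(q(k(k(b, c), c)), c)))  →  p(p(q(k(k(b, c), c))))   [R6 at 1.1]
4. p(p(q(k(k(b, c), c))))  →  p(p(k(k(b, c), c)))   [R3 at 1.1]
5. p(p(k(k(b, c), c)))  →  p(p(k(b, c)))   [R6 at 1.1]
6. p(p(k(b, c)))  →  p(p(b))   [R6 at 1.1]

Reduce t₂ = p(q(q(p(k(0, p(q(k(b, c)))))))):
1. p(q(q(p(k(0, p(q(k(b, c))))))))  →  p(q(p(k(0, p(q(k(b, c)))))))   [R3 at 1]
2. p(q(p(k(0, p(q(k(b, c)))))))  →  p(p(k(0, p(q(k(b, c))))))   [R3 at 1]
3. p(p(k(0, p(q(k(b, c))))))  →  p(p(q(k(b, c))))   [R5 at 1.1]
4. p(p(q(k(b, c))))  →  p(p(k(b, c)))   [R3 at 1.1]
5. p(p(k(b, c)))  →  p(p(b))   [R6 at 1.1]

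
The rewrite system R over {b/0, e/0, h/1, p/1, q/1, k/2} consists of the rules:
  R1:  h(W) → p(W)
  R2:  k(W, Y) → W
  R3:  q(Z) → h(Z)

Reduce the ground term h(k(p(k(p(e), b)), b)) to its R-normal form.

p(p(p(e)))

1. h(k(p(k(p(e), b)), b))  →  p(k(p(k(p(e), b)), b))   [R1 at ε]
2. p(k(p(k(p(e), b)), b))  →  p(p(k(p(e), b)))   [R2 at 1]
3. p(p(k(p(e), b)))  →  p(p(p(e)))   [R2 at 1.1]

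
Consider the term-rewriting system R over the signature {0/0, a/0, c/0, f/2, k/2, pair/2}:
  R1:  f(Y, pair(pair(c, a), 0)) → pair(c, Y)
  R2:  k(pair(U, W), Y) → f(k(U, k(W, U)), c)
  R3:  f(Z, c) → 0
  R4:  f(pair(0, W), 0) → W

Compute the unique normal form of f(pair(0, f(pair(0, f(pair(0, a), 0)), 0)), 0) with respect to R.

a

1. f(pair(0, f(pair(0, f(pair(0, a), 0)), 0)), 0)  →  f(pair(0, f(pair(0, a), 0)), 0)   [R4 at ε]
2. f(pair(0, f(pair(0, a), 0)), 0)  →  f(pair(0, a), 0)   [R4 at ε]
3. f(pair(0, a), 0)  →  a   [R4 at ε]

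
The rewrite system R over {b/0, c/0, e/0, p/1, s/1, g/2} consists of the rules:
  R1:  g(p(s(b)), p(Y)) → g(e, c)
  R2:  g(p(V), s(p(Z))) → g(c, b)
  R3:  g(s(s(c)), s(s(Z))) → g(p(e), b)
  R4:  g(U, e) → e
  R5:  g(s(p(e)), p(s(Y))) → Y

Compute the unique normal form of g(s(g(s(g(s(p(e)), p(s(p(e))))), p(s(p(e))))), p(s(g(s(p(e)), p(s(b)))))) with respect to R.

b

1. g(s(g(s(g(s(p(e)), p(s(p(e))))), p(s(p(e))))), p(s(g(s(p(e)), p(s(b))))))  →  g(s(g(s(p(e)), p(s(p(e))))), p(s(g(s(p(e)), p(s(b))))))   [R5 at 1.1.1.1]
2. g(s(g(s(p(e)), p(s(p(e))))), p(s(g(s(p(e)), p(s(b))))))  →  g(s(p(e)), p(s(g(s(p(e)), p(s(b))))))   [R5 at 1.1]
3. g(s(p(e)), p(s(g(s(p(e)), p(s(b))))))  →  g(s(p(e)), p(s(b)))   [R5 at ε]
4. g(s(p(e)), p(s(b)))  →  b   [R5 at ε]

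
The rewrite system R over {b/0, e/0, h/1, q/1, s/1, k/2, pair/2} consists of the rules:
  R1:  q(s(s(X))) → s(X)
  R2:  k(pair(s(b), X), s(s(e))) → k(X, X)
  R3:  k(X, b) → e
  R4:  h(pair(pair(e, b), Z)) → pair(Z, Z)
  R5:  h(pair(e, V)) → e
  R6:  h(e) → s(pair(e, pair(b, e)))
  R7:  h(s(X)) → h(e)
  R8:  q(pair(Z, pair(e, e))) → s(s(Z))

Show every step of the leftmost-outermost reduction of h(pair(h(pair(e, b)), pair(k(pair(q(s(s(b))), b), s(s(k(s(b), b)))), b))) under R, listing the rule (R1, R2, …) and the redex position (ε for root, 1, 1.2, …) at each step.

e

1. h(pair(h(pair(e, b)), pair(k(pair(q(s(s(b))), b), s(s(k(s(b), b)))), b)))  →  h(pair(e, pair(k(pair(q(s(s(b))), b), s(s(k(s(b), b)))), b)))   [R5 at 1.1]
2. h(pair(e, pair(k(pair(q(s(s(b))), b), s(s(k(s(b), b)))), b)))  →  e   [R5 at ε]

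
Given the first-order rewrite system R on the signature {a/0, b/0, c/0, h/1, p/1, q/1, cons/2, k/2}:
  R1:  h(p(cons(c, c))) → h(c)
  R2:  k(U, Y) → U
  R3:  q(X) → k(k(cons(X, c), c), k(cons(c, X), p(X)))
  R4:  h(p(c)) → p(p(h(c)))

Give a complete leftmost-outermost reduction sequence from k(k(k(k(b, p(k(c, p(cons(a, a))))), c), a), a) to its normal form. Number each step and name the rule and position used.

1. k(k(k(k(b, p(k(c, p(cons(a, a))))), c), a), a)  →  k(k(k(b, p(k(c, p(cons(a, a))))), c), a)   [R2 at ε]
2. k(k(k(b, p(k(c, p(cons(a, a))))), c), a)  →  k(k(b, p(k(c, p(cons(a, a))))), c)   [R2 at ε]
3. k(k(b, p(k(c, p(cons(a, a))))), c)  →  k(b, p(k(c, p(cons(a, a)))))   [R2 at ε]
4. k(b, p(k(c, p(cons(a, a)))))  →  b   [R2 at ε]

b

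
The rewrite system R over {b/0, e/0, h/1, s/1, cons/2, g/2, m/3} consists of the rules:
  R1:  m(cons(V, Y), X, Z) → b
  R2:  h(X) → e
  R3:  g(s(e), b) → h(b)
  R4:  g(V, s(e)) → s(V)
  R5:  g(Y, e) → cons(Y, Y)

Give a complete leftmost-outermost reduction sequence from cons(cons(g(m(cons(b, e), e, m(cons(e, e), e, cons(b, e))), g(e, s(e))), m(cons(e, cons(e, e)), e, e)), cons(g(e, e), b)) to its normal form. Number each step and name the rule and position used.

cons(cons(s(b), b), cons(cons(e, e), b))

1. cons(cons(g(m(cons(b, e), e, m(cons(e, e), e, cons(b, e))), g(e, s(e))), m(cons(e, cons(e, e)), e, e)), cons(g(e, e), b))  →  cons(cons(g(b, g(e, s(e))), m(cons(e, cons(e, e)), e, e)), cons(g(e, e), b))   [R1 at 1.1.1]
2. cons(cons(g(b, g(e, s(e))), m(cons(e, cons(e, e)), e, e)), cons(g(e, e), b))  →  cons(cons(g(b, s(e)), m(cons(e, cons(e, e)), e, e)), cons(g(e, e), b))   [R4 at 1.1.2]
3. cons(cons(g(b, s(e)), m(cons(e, cons(e, e)), e, e)), cons(g(e, e), b))  →  cons(cons(s(b), m(cons(e, cons(e, e)), e, e)), cons(g(e, e), b))   [R4 at 1.1]
4. cons(cons(s(b), m(cons(e, cons(e, e)), e, e)), cons(g(e, e), b))  →  cons(cons(s(b), b), cons(g(e, e), b))   [R1 at 1.2]
5. cons(cons(s(b), b), cons(g(e, e), b))  →  cons(cons(s(b), b), cons(cons(e, e), b))   [R5 at 2.1]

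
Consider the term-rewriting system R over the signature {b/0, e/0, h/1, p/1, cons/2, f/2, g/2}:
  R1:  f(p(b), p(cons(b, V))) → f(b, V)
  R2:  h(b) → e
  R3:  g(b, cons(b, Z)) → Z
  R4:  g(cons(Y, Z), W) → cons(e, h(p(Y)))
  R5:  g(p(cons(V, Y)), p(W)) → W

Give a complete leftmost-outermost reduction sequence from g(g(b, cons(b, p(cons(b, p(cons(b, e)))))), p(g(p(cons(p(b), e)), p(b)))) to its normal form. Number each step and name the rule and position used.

1. g(g(b, cons(b, p(cons(b, p(cons(b, e)))))), p(g(p(cons(p(b), e)), p(b))))  →  g(p(cons(b, p(cons(b, e)))), p(g(p(cons(p(b), e)), p(b))))   [R3 at 1]
2. g(p(cons(b, p(cons(b, e)))), p(g(p(cons(p(b), e)), p(b))))  →  g(p(cons(p(b), e)), p(b))   [R5 at ε]
3. g(p(cons(p(b), e)), p(b))  →  b   [R5 at ε]

b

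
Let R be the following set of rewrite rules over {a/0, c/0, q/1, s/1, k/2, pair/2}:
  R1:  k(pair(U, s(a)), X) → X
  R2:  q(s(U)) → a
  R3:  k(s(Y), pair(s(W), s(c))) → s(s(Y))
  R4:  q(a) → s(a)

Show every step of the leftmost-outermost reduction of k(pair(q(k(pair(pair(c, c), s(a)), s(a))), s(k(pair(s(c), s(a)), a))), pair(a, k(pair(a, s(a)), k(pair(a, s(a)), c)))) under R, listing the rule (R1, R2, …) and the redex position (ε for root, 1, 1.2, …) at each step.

pair(a, c)

1. k(pair(q(k(pair(pair(c, c), s(a)), s(a))), s(k(pair(s(c), s(a)), a))), pair(a, k(pair(a, s(a)), k(pair(a, s(a)), c))))  →  k(pair(q(s(a)), s(k(pair(s(c), s(a)), a))), pair(a, k(pair(a, s(a)), k(pair(a, s(a)), c))))   [R1 at 1.1.1]
2. k(pair(q(s(a)), s(k(pair(s(c), s(a)), a))), pair(a, k(pair(a, s(a)), k(pair(a, s(a)), c))))  →  k(pair(a, s(k(pair(s(c), s(a)), a))), pair(a, k(pair(a, s(a)), k(pair(a, s(a)), c))))   [R2 at 1.1]
3. k(pair(a, s(k(pair(s(c), s(a)), a))), pair(a, k(pair(a, s(a)), k(pair(a, s(a)), c))))  →  k(pair(a, s(a)), pair(a, k(pair(a, s(a)), k(pair(a, s(a)), c))))   [R1 at 1.2.1]
4. k(pair(a, s(a)), pair(a, k(pair(a, s(a)), k(pair(a, s(a)), c))))  →  pair(a, k(pair(a, s(a)), k(pair(a, s(a)), c)))   [R1 at ε]
5. pair(a, k(pair(a, s(a)), k(pair(a, s(a)), c)))  →  pair(a, k(pair(a, s(a)), c))   [R1 at 2]
6. pair(a, k(pair(a, s(a)), c))  →  pair(a, c)   [R1 at 2]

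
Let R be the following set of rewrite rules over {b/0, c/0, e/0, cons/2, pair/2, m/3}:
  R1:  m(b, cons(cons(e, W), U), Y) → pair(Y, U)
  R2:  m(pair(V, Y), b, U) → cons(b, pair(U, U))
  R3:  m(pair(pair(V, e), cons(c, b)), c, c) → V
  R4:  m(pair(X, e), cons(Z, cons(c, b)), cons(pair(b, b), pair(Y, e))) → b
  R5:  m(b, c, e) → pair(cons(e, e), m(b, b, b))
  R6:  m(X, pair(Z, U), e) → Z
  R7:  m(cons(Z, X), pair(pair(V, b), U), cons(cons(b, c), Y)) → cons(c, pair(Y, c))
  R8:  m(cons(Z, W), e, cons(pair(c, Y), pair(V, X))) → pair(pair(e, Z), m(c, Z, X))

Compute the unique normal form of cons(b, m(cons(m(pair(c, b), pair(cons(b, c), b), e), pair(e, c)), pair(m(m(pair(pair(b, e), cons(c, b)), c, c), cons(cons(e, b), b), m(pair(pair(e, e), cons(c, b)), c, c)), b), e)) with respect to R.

cons(b, pair(e, b))

1. cons(b, m(cons(m(pair(c, b), pair(cons(b, c), b), e), pair(e, c)), pair(m(m(pair(pair(b, e), cons(c, b)), c, c), cons(cons(e, b), b), m(pair(pair(e, e), cons(c, b)), c, c)), b), e))  →  cons(b, m(m(pair(pair(b, e), cons(c, b)), c, c), cons(cons(e, b), b), m(pair(pair(e, e), cons(c, b)), c, c)))   [R6 at 2]
2. cons(b, m(m(pair(pair(b, e), cons(c, b)), c, c), cons(cons(e, b), b), m(pair(pair(e, e), cons(c, b)), c, c)))  →  cons(b, m(b, cons(cons(e, b), b), m(pair(pair(e, e), cons(c, b)), c, c)))   [R3 at 2.1]
3. cons(b, m(b, cons(cons(e, b), b), m(pair(pair(e, e), cons(c, b)), c, c)))  →  cons(b, pair(m(pair(pair(e, e), cons(c, b)), c, c), b))   [R1 at 2]
4. cons(b, pair(m(pair(pair(e, e), cons(c, b)), c, c), b))  →  cons(b, pair(e, b))   [R3 at 2.1]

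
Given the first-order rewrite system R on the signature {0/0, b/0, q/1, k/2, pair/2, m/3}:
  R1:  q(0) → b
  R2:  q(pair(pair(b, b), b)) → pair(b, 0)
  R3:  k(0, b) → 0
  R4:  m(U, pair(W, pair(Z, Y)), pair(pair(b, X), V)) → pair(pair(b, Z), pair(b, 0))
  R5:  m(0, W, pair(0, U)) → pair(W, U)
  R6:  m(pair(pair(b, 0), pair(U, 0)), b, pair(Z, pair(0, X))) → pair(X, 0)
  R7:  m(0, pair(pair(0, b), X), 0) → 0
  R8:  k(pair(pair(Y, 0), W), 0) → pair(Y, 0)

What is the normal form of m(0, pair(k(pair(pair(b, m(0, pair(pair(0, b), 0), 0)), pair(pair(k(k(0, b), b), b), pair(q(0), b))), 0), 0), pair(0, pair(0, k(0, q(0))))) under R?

1. m(0, pair(k(pair(pair(b, m(0, pair(pair(0, b), 0), 0)), pair(pair(k(k(0, b), b), b), pair(q(0), b))), 0), 0), pair(0, pair(0, k(0, q(0)))))  →  pair(pair(k(pair(pair(b, m(0, pair(pair(0, b), 0), 0)), pair(pair(k(k(0, b), b), b), pair(q(0), b))), 0), 0), pair(0, k(0, q(0))))   [R5 at ε]
2. pair(pair(k(pair(pair(b, m(0, pair(pair(0, b), 0), 0)), pair(pair(k(k(0, b), b), b), pair(q(0), b))), 0), 0), pair(0, k(0, q(0))))  →  pair(pair(k(pair(pair(b, 0), pair(pair(k(k(0, b), b), b), pair(q(0), b))), 0), 0), pair(0, k(0, q(0))))   [R7 at 1.1.1.1.2]
3. pair(pair(k(pair(pair(b, 0), pair(pair(k(k(0, b), b), b), pair(q(0), b))), 0), 0), pair(0, k(0, q(0))))  →  pair(pair(pair(b, 0), 0), pair(0, k(0, q(0))))   [R8 at 1.1]
4. pair(pair(pair(b, 0), 0), pair(0, k(0, q(0))))  →  pair(pair(pair(b, 0), 0), pair(0, k(0, b)))   [R1 at 2.2.2]
5. pair(pair(pair(b, 0), 0), pair(0, k(0, b)))  →  pair(pair(pair(b, 0), 0), pair(0, 0))   [R3 at 2.2]

pair(pair(pair(b, 0), 0), pair(0, 0))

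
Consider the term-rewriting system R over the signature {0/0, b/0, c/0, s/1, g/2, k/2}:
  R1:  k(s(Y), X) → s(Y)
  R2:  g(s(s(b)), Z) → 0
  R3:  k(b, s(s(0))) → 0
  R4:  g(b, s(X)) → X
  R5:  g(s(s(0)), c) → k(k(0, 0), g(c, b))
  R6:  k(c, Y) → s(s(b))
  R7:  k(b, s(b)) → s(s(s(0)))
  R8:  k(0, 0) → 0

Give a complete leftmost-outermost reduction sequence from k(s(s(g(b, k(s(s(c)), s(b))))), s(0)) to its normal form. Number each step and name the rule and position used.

1. k(s(s(g(b, k(s(s(c)), s(b))))), s(0))  →  s(s(g(b, k(s(s(c)), s(b)))))   [R1 at ε]
2. s(s(g(b, k(s(s(c)), s(b)))))  →  s(s(g(b, s(s(c)))))   [R1 at 1.1.2]
3. s(s(g(b, s(s(c)))))  →  s(s(s(c)))   [R4 at 1.1]

s(s(s(c)))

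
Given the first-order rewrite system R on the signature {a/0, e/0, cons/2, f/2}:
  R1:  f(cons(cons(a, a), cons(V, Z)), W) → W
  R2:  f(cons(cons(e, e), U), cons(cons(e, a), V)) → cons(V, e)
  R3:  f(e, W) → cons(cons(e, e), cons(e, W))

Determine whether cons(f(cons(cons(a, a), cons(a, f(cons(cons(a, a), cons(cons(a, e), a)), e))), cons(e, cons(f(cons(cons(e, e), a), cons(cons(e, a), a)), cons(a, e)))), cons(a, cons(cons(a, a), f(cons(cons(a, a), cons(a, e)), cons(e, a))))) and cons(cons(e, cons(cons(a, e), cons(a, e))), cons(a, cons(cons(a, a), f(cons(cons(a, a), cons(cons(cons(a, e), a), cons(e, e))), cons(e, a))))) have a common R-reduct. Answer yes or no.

yes — NF(t₁) = cons(cons(e, cons(cons(a, e), cons(a, e))), cons(a, cons(cons(a, a), cons(e, a)))), NF(t₂) = cons(cons(e, cons(cons(a, e), cons(a, e))), cons(a, cons(cons(a, a), cons(e, a))))

Reduce t₁ = cons(f(cons(cons(a, a), cons(a, f(cons(cons(a, a), cons(cons(a, e), a)), e))), cons(e, cons(f(cons(cons(e, e), a), cons(cons(e, a), a)), cons(a, e)))), cons(a, cons(cons(a, a), f(cons(cons(a, a), cons(a, e)), cons(e, a))))):
1. cons(f(cons(cons(a, a), cons(a, f(cons(cons(a, a), cons(cons(a, e), a)), e))), cons(e, cons(f(cons(cons(e, e), a), cons(cons(e, a), a)), cons(a, e)))), cons(a, cons(cons(a, a), f(cons(cons(a, a), cons(a, e)), cons(e, a)))))  →  cons(cons(e, cons(f(cons(cons(e, e), a), cons(cons(e, a), a)), cons(a, e))), cons(a, cons(cons(a, a), f(cons(cons(a, a), cons(a, e)), cons(e, a)))))   [R1 at 1]
2. cons(cons(e, cons(f(cons(cons(e, e), a), cons(cons(e, a), a)), cons(a, e))), cons(a, cons(cons(a, a), f(cons(cons(a, a), cons(a, e)), cons(e, a)))))  →  cons(cons(e, cons(cons(a, e), cons(a, e))), cons(a, cons(cons(a, a), f(cons(cons(a, a), cons(a, e)), cons(e, a)))))   [R2 at 1.2.1]
3. cons(cons(e, cons(cons(a, e), cons(a, e))), cons(a, cons(cons(a, a), f(cons(cons(a, a), cons(a, e)), cons(e, a)))))  →  cons(cons(e, cons(cons(a, e), cons(a, e))), cons(a, cons(cons(a, a), cons(e, a))))   [R1 at 2.2.2]

Reduce t₂ = cons(cons(e, cons(cons(a, e), cons(a, e))), cons(a, cons(cons(a, a), f(cons(cons(a, a), cons(cons(cons(a, e), a), cons(e, e))), cons(e, a))))):
1. cons(cons(e, cons(cons(a, e), cons(a, e))), cons(a, cons(cons(a, a), f(cons(cons(a, a), cons(cons(cons(a, e), a), cons(e, e))), cons(e, a)))))  →  cons(cons(e, cons(cons(a, e), cons(a, e))), cons(a, cons(cons(a, a), cons(e, a))))   [R1 at 2.2.2]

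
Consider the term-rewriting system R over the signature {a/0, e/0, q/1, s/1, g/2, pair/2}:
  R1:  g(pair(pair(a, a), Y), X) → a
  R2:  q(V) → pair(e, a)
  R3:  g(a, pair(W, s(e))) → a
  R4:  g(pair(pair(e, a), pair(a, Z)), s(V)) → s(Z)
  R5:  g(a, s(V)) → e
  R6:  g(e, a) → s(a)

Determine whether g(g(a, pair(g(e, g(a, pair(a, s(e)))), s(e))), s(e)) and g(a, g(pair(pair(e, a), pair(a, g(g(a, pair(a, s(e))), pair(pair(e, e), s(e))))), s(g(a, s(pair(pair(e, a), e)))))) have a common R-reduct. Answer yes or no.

Reduce t₁ = g(g(a, pair(g(e, g(a, pair(a, s(e)))), s(e))), s(e)):
1. g(g(a, pair(g(e, g(a, pair(a, s(e)))), s(e))), s(e))  →  g(a, s(e))   [R3 at 1]
2. g(a, s(e))  →  e   [R5 at ε]

Reduce t₂ = g(a, g(pair(pair(e, a), pair(a, g(g(a, pair(a, s(e))), pair(pair(e, e), s(e))))), s(g(a, s(pair(pair(e, a), e)))))):
1. g(a, g(pair(pair(e, a), pair(a, g(g(a, pair(a, s(e))), pair(pair(e, e), s(e))))), s(g(a, s(pair(pair(e, a), e))))))  →  g(a, s(g(g(a, pair(a, s(e))), pair(pair(e, e), s(e)))))   [R4 at 2]
2. g(a, s(g(g(a, pair(a, s(e))), pair(pair(e, e), s(e)))))  →  e   [R5 at ε]

yes — NF(t₁) = e, NF(t₂) = e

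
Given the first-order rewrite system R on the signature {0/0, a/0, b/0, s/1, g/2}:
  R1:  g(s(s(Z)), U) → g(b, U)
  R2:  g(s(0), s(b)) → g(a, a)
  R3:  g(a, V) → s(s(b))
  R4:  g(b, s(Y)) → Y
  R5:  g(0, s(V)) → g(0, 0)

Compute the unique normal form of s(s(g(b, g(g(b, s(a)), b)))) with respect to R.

s(s(s(b)))

1. s(s(g(b, g(g(b, s(a)), b))))  →  s(s(g(b, g(a, b))))   [R4 at 1.1.2.1]
2. s(s(g(b, g(a, b))))  →  s(s(g(b, s(s(b)))))   [R3 at 1.1.2]
3. s(s(g(b, s(s(b)))))  →  s(s(s(b)))   [R4 at 1.1]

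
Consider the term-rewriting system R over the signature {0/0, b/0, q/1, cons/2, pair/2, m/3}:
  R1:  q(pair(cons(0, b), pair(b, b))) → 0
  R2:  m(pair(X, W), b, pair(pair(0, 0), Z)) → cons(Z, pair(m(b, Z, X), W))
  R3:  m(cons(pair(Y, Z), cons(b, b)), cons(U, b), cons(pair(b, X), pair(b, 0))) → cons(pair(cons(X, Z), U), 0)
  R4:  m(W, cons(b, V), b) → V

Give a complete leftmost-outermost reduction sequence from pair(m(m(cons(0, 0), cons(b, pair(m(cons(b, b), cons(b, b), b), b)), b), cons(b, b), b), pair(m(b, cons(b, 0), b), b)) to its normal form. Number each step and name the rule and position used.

pair(b, pair(0, b))

1. pair(m(m(cons(0, 0), cons(b, pair(m(cons(b, b), cons(b, b), b), b)), b), cons(b, b), b), pair(m(b, cons(b, 0), b), b))  →  pair(b, pair(m(b, cons(b, 0), b), b))   [R4 at 1]
2. pair(b, pair(m(b, cons(b, 0), b), b))  →  pair(b, pair(0, b))   [R4 at 2.1]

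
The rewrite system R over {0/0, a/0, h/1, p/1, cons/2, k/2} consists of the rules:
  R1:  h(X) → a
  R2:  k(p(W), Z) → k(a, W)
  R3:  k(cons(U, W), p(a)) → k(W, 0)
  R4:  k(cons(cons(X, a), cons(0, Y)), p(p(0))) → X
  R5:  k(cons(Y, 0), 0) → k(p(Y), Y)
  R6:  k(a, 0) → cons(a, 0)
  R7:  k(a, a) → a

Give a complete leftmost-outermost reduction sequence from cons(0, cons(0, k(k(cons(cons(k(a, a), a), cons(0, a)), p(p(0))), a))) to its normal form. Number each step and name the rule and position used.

cons(0, cons(0, a))

1. cons(0, cons(0, k(k(cons(cons(k(a, a), a), cons(0, a)), p(p(0))), a)))  →  cons(0, cons(0, k(k(a, a), a)))   [R4 at 2.2.1]
2. cons(0, cons(0, k(k(a, a), a)))  →  cons(0, cons(0, k(a, a)))   [R7 at 2.2.1]
3. cons(0, cons(0, k(a, a)))  →  cons(0, cons(0, a))   [R7 at 2.2]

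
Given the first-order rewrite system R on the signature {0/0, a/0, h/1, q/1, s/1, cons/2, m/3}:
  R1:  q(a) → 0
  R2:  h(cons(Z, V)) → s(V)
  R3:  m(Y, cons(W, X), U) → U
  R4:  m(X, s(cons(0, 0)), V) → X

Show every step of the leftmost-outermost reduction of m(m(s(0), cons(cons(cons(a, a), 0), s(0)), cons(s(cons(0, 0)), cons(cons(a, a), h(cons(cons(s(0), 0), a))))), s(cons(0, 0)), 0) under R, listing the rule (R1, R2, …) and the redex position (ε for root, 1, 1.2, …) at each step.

1. m(m(s(0), cons(cons(cons(a, a), 0), s(0)), cons(s(cons(0, 0)), cons(cons(a, a), h(cons(cons(s(0), 0), a))))), s(cons(0, 0)), 0)  →  m(s(0), cons(cons(cons(a, a), 0), s(0)), cons(s(cons(0, 0)), cons(cons(a, a), h(cons(cons(s(0), 0), a)))))   [R4 at ε]
2. m(s(0), cons(cons(cons(a, a), 0), s(0)), cons(s(cons(0, 0)), cons(cons(a, a), h(cons(cons(s(0), 0), a)))))  →  cons(s(cons(0, 0)), cons(cons(a, a), h(cons(cons(s(0), 0), a))))   [R3 at ε]
3. cons(s(cons(0, 0)), cons(cons(a, a), h(cons(cons(s(0), 0), a))))  →  cons(s(cons(0, 0)), cons(cons(a, a), s(a)))   [R2 at 2.2]

cons(s(cons(0, 0)), cons(cons(a, a), s(a)))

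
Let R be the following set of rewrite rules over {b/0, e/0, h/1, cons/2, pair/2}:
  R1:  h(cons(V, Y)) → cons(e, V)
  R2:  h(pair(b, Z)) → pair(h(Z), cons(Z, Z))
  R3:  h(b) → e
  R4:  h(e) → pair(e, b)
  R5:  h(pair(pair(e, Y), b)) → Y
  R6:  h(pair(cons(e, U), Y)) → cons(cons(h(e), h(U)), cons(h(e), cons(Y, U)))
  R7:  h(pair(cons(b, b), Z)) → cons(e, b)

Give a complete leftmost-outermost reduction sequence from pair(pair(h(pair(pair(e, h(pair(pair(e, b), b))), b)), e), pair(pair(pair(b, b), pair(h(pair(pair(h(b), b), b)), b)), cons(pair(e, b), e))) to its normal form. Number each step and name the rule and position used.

pair(pair(b, e), pair(pair(pair(b, b), pair(b, b)), cons(pair(e, b), e)))

1. pair(pair(h(pair(pair(e, h(pair(pair(e, b), b))), b)), e), pair(pair(pair(b, b), pair(h(pair(pair(h(b), b), b)), b)), cons(pair(e, b), e)))  →  pair(pair(h(pair(pair(e, b), b)), e), pair(pair(pair(b, b), pair(h(pair(pair(h(b), b), b)), b)), cons(pair(e, b), e)))   [R5 at 1.1]
2. pair(pair(h(pair(pair(e, b), b)), e), pair(pair(pair(b, b), pair(h(pair(pair(h(b), b), b)), b)), cons(pair(e, b), e)))  →  pair(pair(b, e), pair(pair(pair(b, b), pair(h(pair(pair(h(b), b), b)), b)), cons(pair(e, b), e)))   [R5 at 1.1]
3. pair(pair(b, e), pair(pair(pair(b, b), pair(h(pair(pair(h(b), b), b)), b)), cons(pair(e, b), e)))  →  pair(pair(b, e), pair(pair(pair(b, b), pair(h(pair(pair(e, b), b)), b)), cons(pair(e, b), e)))   [R3 at 2.1.2.1.1.1.1]
4. pair(pair(b, e), pair(pair(pair(b, b), pair(h(pair(pair(e, b), b)), b)), cons(pair(e, b), e)))  →  pair(pair(b, e), pair(pair(pair(b, b), pair(b, b)), cons(pair(e, b), e)))   [R5 at 2.1.2.1]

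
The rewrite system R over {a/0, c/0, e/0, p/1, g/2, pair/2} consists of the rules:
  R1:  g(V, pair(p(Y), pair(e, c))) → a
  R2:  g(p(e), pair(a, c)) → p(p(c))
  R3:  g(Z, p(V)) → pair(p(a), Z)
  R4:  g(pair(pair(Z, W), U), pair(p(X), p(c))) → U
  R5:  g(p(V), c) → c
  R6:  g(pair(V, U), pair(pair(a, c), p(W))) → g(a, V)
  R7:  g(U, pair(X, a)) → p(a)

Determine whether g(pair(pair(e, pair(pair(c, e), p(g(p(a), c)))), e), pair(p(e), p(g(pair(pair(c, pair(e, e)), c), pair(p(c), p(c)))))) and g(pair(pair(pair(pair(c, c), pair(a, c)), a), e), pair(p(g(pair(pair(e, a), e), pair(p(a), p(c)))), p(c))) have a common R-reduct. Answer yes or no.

yes — NF(t₁) = e, NF(t₂) = e

Reduce t₁ = g(pair(pair(e, pair(pair(c, e), p(g(p(a), c)))), e), pair(p(e), p(g(pair(pair(c, pair(e, e)), c), pair(p(c), p(c)))))):
1. g(pair(pair(e, pair(pair(c, e), p(g(p(a), c)))), e), pair(p(e), p(g(pair(pair(c, pair(e, e)), c), pair(p(c), p(c))))))  →  g(pair(pair(e, pair(pair(c, e), p(c))), e), pair(p(e), p(g(pair(pair(c, pair(e, e)), c), pair(p(c), p(c))))))   [R5 at 1.1.2.2.1]
2. g(pair(pair(e, pair(pair(c, e), p(c))), e), pair(p(e), p(g(pair(pair(c, pair(e, e)), c), pair(p(c), p(c))))))  →  g(pair(pair(e, pair(pair(c, e), p(c))), e), pair(p(e), p(c)))   [R4 at 2.2.1]
3. g(pair(pair(e, pair(pair(c, e), p(c))), e), pair(p(e), p(c)))  →  e   [R4 at ε]

Reduce t₂ = g(pair(pair(pair(pair(c, c), pair(a, c)), a), e), pair(p(g(pair(pair(e, a), e), pair(p(a), p(c)))), p(c))):
1. g(pair(pair(pair(pair(c, c), pair(a, c)), a), e), pair(p(g(pair(pair(e, a), e), pair(p(a), p(c)))), p(c)))  →  e   [R4 at ε]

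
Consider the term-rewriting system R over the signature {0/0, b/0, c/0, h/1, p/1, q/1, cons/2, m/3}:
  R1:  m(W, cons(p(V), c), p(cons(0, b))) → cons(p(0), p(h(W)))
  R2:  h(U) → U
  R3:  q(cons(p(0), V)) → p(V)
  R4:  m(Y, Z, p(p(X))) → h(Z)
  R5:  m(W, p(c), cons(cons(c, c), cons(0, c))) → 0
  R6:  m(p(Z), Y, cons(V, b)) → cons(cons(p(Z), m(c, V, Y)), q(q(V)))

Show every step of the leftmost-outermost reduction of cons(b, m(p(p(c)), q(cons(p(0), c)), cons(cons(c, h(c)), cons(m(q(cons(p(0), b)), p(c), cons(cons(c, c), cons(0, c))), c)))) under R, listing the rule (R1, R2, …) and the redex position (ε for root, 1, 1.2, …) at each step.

1. cons(b, m(p(p(c)), q(cons(p(0), c)), cons(cons(c, h(c)), cons(m(q(cons(p(0), b)), p(c), cons(cons(c, c), cons(0, c))), c))))  →  cons(b, m(p(p(c)), p(c), cons(cons(c, h(c)), cons(m(q(cons(p(0), b)), p(c), cons(cons(c, c), cons(0, c))), c))))   [R3 at 2.2]
2. cons(b, m(p(p(c)), p(c), cons(cons(c, h(c)), cons(m(q(cons(p(0), b)), p(c), cons(cons(c, c), cons(0, c))), c))))  →  cons(b, m(p(p(c)), p(c), cons(cons(c, c), cons(m(q(cons(p(0), b)), p(c), cons(cons(c, c), cons(0, c))), c))))   [R2 at 2.3.1.2]
3. cons(b, m(p(p(c)), p(c), cons(cons(c, c), cons(m(q(cons(p(0), b)), p(c), cons(cons(c, c), cons(0, c))), c))))  →  cons(b, m(p(p(c)), p(c), cons(cons(c, c), cons(0, c))))   [R5 at 2.3.2.1]
4. cons(b, m(p(p(c)), p(c), cons(cons(c, c), cons(0, c))))  →  cons(b, 0)   [R5 at 2]

cons(b, 0)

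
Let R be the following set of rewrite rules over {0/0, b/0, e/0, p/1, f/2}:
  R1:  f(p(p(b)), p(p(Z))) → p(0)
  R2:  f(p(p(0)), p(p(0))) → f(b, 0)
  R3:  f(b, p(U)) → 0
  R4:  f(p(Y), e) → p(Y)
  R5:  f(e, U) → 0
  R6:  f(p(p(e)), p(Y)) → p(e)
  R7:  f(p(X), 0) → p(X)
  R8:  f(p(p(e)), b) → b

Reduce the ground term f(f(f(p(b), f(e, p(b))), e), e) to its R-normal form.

1. f(f(f(p(b), f(e, p(b))), e), e)  →  f(f(f(p(b), 0), e), e)   [R5 at 1.1.2]
2. f(f(f(p(b), 0), e), e)  →  f(f(p(b), e), e)   [R7 at 1.1]
3. f(f(p(b), e), e)  →  f(p(b), e)   [R4 at 1]
4. f(p(b), e)  →  p(b)   [R4 at ε]

p(b)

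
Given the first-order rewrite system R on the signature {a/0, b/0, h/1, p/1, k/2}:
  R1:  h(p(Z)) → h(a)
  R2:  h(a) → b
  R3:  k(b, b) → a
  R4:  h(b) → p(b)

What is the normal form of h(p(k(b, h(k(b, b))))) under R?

b

1. h(p(k(b, h(k(b, b)))))  →  h(a)   [R1 at ε]
2. h(a)  →  b   [R2 at ε]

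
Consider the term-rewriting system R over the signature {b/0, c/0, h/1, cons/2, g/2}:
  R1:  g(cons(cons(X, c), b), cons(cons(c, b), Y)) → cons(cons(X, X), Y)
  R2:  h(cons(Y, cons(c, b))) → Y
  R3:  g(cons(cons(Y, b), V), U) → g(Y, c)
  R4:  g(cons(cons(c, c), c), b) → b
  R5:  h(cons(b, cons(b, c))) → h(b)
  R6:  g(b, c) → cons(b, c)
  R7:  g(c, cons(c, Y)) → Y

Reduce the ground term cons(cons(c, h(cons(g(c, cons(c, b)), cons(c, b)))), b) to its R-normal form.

1. cons(cons(c, h(cons(g(c, cons(c, b)), cons(c, b)))), b)  →  cons(cons(c, g(c, cons(c, b))), b)   [R2 at 1.2]
2. cons(cons(c, g(c, cons(c, b))), b)  →  cons(cons(c, b), b)   [R7 at 1.2]

cons(cons(c, b), b)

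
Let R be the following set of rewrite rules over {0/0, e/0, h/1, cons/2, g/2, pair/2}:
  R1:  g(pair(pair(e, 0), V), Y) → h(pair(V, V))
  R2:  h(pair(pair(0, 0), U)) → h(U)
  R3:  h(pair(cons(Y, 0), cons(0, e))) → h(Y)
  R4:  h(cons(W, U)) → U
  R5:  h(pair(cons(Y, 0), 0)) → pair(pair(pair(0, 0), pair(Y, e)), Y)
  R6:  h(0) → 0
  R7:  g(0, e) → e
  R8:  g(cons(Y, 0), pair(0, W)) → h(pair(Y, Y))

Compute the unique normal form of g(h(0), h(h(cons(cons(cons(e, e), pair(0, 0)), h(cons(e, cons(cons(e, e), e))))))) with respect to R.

1. g(h(0), h(h(cons(cons(cons(e, e), pair(0, 0)), h(cons(e, cons(cons(e, e), e)))))))  →  g(0, h(h(cons(cons(cons(e, e), pair(0, 0)), h(cons(e, cons(cons(e, e), e)))))))   [R6 at 1]
2. g(0, h(h(cons(cons(cons(e, e), pair(0, 0)), h(cons(e, cons(cons(e, e), e)))))))  →  g(0, h(h(cons(e, cons(cons(e, e), e)))))   [R4 at 2.1]
3. g(0, h(h(cons(e, cons(cons(e, e), e)))))  →  g(0, h(cons(cons(e, e), e)))   [R4 at 2.1]
4. g(0, h(cons(cons(e, e), e)))  →  g(0, e)   [R4 at 2]
5. g(0, e)  →  e   [R7 at ε]

e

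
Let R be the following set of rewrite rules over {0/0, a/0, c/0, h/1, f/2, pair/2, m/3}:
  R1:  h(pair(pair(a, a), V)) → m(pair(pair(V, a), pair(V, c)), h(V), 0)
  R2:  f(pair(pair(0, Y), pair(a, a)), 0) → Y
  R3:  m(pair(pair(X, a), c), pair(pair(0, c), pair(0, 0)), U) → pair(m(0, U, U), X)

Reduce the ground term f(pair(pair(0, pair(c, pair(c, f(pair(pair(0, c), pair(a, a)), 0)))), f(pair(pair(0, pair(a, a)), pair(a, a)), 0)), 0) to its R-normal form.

pair(c, pair(c, c))

1. f(pair(pair(0, pair(c, pair(c, f(pair(pair(0, c), pair(a, a)), 0)))), f(pair(pair(0, pair(a, a)), pair(a, a)), 0)), 0)  →  f(pair(pair(0, pair(c, pair(c, c))), f(pair(pair(0, pair(a, a)), pair(a, a)), 0)), 0)   [R2 at 1.1.2.2.2]
2. f(pair(pair(0, pair(c, pair(c, c))), f(pair(pair(0, pair(a, a)), pair(a, a)), 0)), 0)  →  f(pair(pair(0, pair(c, pair(c, c))), pair(a, a)), 0)   [R2 at 1.2]
3. f(pair(pair(0, pair(c, pair(c, c))), pair(a, a)), 0)  →  pair(c, pair(c, c))   [R2 at ε]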